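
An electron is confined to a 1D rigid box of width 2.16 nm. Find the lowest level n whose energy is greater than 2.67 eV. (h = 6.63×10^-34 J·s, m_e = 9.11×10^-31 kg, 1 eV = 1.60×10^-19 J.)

E_1 = h²/(8m_eL²) = 1.293×10^-20 J = 0.08081 eV.
Need n² > 2.67/0.08081 = 33.04, i.e. n > 5.748.
The smallest integer satisfying this is n = 6.

n = 6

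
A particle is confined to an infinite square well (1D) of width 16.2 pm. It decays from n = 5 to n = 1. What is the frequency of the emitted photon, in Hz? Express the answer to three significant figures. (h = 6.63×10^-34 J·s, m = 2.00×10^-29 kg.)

E_1 = h²/(8mL²) = 1.047×10^-17 J and ΔE = (5² − 1²)E_1 = 2.513×10^-16 J.
f = ΔE/h = 2.513×10^-16/6.63×10^-34 = 3.79×10^17 Hz.

f = 3.79×10^17 Hz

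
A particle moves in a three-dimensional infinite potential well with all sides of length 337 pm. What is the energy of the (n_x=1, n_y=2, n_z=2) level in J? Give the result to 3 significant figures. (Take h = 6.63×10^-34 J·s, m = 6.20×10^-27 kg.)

For a 3D rectangular well E = (h²/8m)·Σ n_i²/L_i² = (6.63×10^-34)²/(8·6.20×10^-27) · [1²/(337 pm)² + 2²/(337 pm)² + 2²/(337 pm)²].
Evaluating gives E = 7.02×10^-22 J.

E = 7.02×10^-22 J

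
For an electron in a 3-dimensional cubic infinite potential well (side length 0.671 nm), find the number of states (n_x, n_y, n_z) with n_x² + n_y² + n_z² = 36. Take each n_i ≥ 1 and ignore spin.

degeneracy = 3

The level has n_x² + n_y² + n_z² = 36. The ordered positive-integer solutions are (2, 4, 4), (4, 2, 4), (4, 4, 2).
That gives 3 states.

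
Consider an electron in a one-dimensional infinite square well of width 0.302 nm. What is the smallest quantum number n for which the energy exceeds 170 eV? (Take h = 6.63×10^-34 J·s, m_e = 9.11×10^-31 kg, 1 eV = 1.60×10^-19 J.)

n = 7

E_1 = h²/(8m_eL²) = 6.613×10^-19 J = 4.133 eV.
Need n² > 170/4.133 = 41.13, i.e. n > 6.413.
The smallest integer satisfying this is n = 7.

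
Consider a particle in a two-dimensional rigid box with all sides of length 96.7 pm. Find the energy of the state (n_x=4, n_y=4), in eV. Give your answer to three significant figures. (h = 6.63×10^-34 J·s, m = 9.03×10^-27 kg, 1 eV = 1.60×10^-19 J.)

E = 0.130 eV

For a 2D rectangular well E = (h²/8m)·Σ n_i²/L_i² = (6.63×10^-34)²/(8·9.03×10^-27) · [4²/(96.7 pm)² + 4²/(96.7 pm)²].
Evaluating gives E = 2.082×10^-20 J = 0.130 eV.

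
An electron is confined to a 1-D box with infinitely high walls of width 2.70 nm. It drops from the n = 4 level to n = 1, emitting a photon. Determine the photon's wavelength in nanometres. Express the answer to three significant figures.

λ = 1.60×10^3 nm

E_1 = h²/(8m_eL²) = 8.264×10^-21 J, so ΔE = (4² − 1²)E_1 = 1.240×10^-19 J.
λ = hc/ΔE = (6.626×10^-34·2.998×10^8)/1.240×10^-19 = 1.60×10^-6 m = 1.60×10^3 nm.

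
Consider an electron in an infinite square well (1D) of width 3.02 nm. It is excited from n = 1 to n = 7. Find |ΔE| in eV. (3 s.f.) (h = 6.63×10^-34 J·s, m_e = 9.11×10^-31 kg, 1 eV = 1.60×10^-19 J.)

E_1 = h²/(8m_eL²) = 6.613×10^-21 J.
|ΔE| = |1² − 7²|·E_1 = 48·6.613×10^-21 J = 3.174×10^-19 J = 1.98 eV.

|ΔE| = 1.98 eV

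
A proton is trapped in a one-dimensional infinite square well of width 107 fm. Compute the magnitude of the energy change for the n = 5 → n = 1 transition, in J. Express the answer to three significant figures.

|ΔE| = 6.88×10^-14 J

E_1 = h²/(8m_pL²) = 2.865×10^-15 J.
|ΔE| = |5² − 1²|·E_1 = 24·2.865×10^-15 J = 6.88×10^-14 J.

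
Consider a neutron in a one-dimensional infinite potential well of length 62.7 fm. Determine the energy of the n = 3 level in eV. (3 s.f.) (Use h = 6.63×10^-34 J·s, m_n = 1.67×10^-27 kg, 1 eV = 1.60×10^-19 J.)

For an infinite well E_n = n²h²/(8m_nL²), so E_1 = h²/(8m_nL²) = (6.63×10^-34)²/(8·1.67×10^-27·(6.27×10^-14 m)²) = 8.369×10^-15 J.
Then E_3 = 3²·E_1 = 9·8.369×10^-15 J = 7.532×10^-14 J.
Converting, E_3 = 7.532×10^-14 J / (1.60×10^-19 J/eV) = 4.71×10^5 eV.

E_3 = 4.71×10^5 eV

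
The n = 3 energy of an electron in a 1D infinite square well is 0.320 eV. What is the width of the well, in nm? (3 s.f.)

L = 3.25 nm

From E_n = n²h²/(8m_eL²), L = n·h/√(8m_eE_n).
E_3 = 0.320 eV = 5.126×10^-20 J, so L = 3·6.626×10^-34/√(8·9.109×10^-31·5.126×10^-20) = 3.25×10^-9 m = 3.25 nm.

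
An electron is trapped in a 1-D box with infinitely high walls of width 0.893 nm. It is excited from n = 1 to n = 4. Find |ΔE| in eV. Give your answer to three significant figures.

|ΔE| = 7.07 eV

E_1 = h²/(8m_eL²) = 7.555×10^-20 J.
|ΔE| = |1² − 4²|·E_1 = 15·7.555×10^-20 J = 1.133×10^-18 J = 7.07 eV.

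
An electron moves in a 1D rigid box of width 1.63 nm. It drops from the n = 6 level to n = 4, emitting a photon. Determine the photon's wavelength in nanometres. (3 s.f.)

λ = 438 nm

E_1 = h²/(8m_eL²) = 2.268×10^-20 J, so ΔE = (6² − 4²)E_1 = 4.536×10^-19 J.
λ = hc/ΔE = (6.626×10^-34·2.998×10^8)/4.536×10^-19 = 4.38×10^-7 m = 438 nm.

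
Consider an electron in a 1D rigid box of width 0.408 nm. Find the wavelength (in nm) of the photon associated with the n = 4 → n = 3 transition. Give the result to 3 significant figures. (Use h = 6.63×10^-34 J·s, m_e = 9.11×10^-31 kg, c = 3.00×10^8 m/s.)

E_1 = h²/(8m_eL²) = 3.623×10^-19 J, so ΔE = (4² − 3²)E_1 = 2.536×10^-18 J.
λ = hc/ΔE = (6.63×10^-34·3.00×10^8)/2.536×10^-18 = 7.84×10^-8 m = 78.4 nm.

λ = 78.4 nm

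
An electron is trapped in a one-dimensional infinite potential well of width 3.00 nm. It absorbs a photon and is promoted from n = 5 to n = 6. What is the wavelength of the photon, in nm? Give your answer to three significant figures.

E_1 = h²/(8m_eL²) = 6.694×10^-21 J, so ΔE = (6² − 5²)E_1 = 7.363×10^-20 J.
λ = hc/ΔE = (6.626×10^-34·2.998×10^8)/7.363×10^-20 = 2.70×10^-6 m = 2.70×10^3 nm.

λ = 2.70×10^3 nm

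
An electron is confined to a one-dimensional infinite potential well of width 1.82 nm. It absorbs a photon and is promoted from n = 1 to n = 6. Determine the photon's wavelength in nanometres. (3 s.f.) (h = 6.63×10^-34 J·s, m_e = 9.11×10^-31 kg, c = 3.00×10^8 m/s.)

E_1 = h²/(8m_eL²) = 1.821×10^-20 J, so ΔE = (6² − 1²)E_1 = 6.374×10^-19 J.
λ = hc/ΔE = (6.63×10^-34·3.00×10^8)/6.374×10^-19 = 3.12×10^-7 m = 312 nm.

λ = 312 nm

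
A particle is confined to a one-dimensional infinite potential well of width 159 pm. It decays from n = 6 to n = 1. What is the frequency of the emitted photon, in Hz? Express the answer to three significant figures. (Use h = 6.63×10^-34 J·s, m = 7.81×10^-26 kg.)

E_1 = h²/(8mL²) = 2.783×10^-23 J and ΔE = (6² − 1²)E_1 = 9.741×10^-22 J.
f = ΔE/h = 9.741×10^-22/6.63×10^-34 = 1.47×10^12 Hz.

f = 1.47×10^12 Hz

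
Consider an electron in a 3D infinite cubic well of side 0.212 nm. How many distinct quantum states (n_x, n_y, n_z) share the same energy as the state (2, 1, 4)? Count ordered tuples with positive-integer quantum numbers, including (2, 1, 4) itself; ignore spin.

degeneracy = 6

The level has n_x² + n_y² + n_z² = 21. The ordered positive-integer solutions are (1, 2, 4), (1, 4, 2), (2, 1, 4), (2, 4, 1), (4, 1, 2), (4, 2, 1).
That gives 6 states.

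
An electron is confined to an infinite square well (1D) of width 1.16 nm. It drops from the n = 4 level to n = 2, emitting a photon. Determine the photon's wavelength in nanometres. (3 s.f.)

E_1 = h²/(8m_eL²) = 4.477×10^-20 J, so ΔE = (4² − 2²)E_1 = 5.372×10^-19 J.
λ = hc/ΔE = (6.626×10^-34·2.998×10^8)/5.372×10^-19 = 3.70×10^-7 m = 370 nm.

λ = 370 nm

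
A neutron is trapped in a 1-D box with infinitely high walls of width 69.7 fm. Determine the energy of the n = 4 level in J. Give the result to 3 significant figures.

For an infinite well E_n = n²h²/(8m_nL²), so E_1 = h²/(8m_nL²) = (6.626×10^-34)²/(8·1.675×10^-27·(6.97×10^-14 m)²) = 6.744×10^-15 J.
Then E_4 = 4²·E_1 = 16·6.744×10^-15 J = 1.08×10^-13 J.

E_4 = 1.08×10^-13 J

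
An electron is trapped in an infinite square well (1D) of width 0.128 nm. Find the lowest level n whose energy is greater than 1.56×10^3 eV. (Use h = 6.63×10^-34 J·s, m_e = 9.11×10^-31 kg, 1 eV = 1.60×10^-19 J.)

n = 9

E_1 = h²/(8m_eL²) = 3.681×10^-18 J = 23.01 eV.
Need n² > 1.56×10^3/23.01 = 67.80, i.e. n > 8.234.
The smallest integer satisfying this is n = 9.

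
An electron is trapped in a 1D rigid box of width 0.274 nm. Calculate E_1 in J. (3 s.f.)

E_1 = 8.02×10^-19 J

For an infinite well E_n = n²h²/(8m_eL²), so E_1 = h²/(8m_eL²) = (6.626×10^-34)²/(8·9.109×10^-31·(2.74×10^-10 m)²) = 8.025×10^-19 J.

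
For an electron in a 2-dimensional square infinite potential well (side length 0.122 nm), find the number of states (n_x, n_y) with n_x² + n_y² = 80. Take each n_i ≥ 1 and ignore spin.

The level has n_x² + n_y² = 80. The ordered positive-integer solutions are (4, 8), (8, 4).
That gives 2 states.

degeneracy = 2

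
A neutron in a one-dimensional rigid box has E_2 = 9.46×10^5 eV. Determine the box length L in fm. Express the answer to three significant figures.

From E_n = n²h²/(8m_nL²), L = n·h/√(8m_nE_n).
E_2 = 9.46×10^5 eV = 1.515×10^-13 J, so L = 2·6.626×10^-34/√(8·1.675×10^-27·1.515×10^-13) = 2.94×10^-14 m = 29.4 fm.

L = 29.4 fm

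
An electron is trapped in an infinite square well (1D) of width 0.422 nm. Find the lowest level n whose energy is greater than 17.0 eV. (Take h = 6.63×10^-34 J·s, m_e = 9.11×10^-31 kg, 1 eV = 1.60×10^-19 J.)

E_1 = h²/(8m_eL²) = 3.387×10^-19 J = 2.117 eV.
Need n² > 17.0/2.117 = 8.030, i.e. n > 2.834.
The smallest integer satisfying this is n = 3.

n = 3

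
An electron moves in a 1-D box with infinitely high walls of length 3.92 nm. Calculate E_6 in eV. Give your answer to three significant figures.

For an infinite well E_n = n²h²/(8m_eL²), so E_1 = h²/(8m_eL²) = (6.626×10^-34)²/(8·9.109×10^-31·(3.92×10^-9 m)²) = 3.921×10^-21 J.
Then E_6 = 6²·E_1 = 36·3.921×10^-21 J = 1.412×10^-19 J.
Converting, E_6 = 1.412×10^-19 J / (1.602×10^-19 J/eV) = 0.881 eV.

E_6 = 0.881 eV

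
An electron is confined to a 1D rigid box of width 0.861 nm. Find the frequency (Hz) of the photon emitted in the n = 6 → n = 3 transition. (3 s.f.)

f = 3.31×10^15 Hz

E_1 = h²/(8m_eL²) = 8.127×10^-20 J and ΔE = (6² − 3²)E_1 = 2.194×10^-18 J.
f = ΔE/h = 2.194×10^-18/6.626×10^-34 = 3.31×10^15 Hz.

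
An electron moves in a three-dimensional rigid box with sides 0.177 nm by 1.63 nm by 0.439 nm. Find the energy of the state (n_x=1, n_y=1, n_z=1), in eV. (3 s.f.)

For a 3D rectangular well E = (h²/8m_e)·Σ n_i²/L_i² = (6.626×10^-34)²/(8·9.109×10^-31) · [1²/(0.177 nm)² + 1²/(1.63 nm)² + 1²/(0.439 nm)²].
Evaluating gives E = 2.258×10^-18 J = 14.1 eV.

E = 14.1 eV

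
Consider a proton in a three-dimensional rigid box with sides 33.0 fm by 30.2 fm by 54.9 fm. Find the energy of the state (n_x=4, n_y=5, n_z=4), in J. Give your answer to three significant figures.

E = 1.56×10^-12 J

For a 3D rectangular well E = (h²/8m_p)·Σ n_i²/L_i² = (6.626×10^-34)²/(8·1.673×10^-27) · [4²/(33.0 fm)² + 5²/(30.2 fm)² + 4²/(54.9 fm)²].
Evaluating gives E = 1.56×10^-12 J.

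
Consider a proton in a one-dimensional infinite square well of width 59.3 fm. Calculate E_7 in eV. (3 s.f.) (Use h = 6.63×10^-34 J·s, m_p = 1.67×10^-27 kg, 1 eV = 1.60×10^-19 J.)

For an infinite well E_n = n²h²/(8m_pL²), so E_1 = h²/(8m_pL²) = (6.63×10^-34)²/(8·1.67×10^-27·(5.93×10^-14 m)²) = 9.356×10^-15 J.
Then E_7 = 7²·E_1 = 49·9.356×10^-15 J = 4.584×10^-13 J.
Converting, E_7 = 4.584×10^-13 J / (1.60×10^-19 J/eV) = 2.87×10^6 eV.

E_7 = 2.87×10^6 eV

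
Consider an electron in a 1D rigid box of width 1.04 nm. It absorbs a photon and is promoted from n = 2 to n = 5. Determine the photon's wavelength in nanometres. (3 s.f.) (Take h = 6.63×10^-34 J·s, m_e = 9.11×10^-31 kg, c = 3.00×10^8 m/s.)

E_1 = h²/(8m_eL²) = 5.576×10^-20 J, so ΔE = (5² − 2²)E_1 = 1.171×10^-18 J.
λ = hc/ΔE = (6.63×10^-34·3.00×10^8)/1.171×10^-18 = 1.70×10^-7 m = 170 nm.

λ = 170 nm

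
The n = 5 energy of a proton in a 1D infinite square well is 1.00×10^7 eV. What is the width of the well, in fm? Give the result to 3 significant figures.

From E_n = n²h²/(8m_pL²), L = n·h/√(8m_pE_n).
E_5 = 1.00×10^7 eV = 1.602×10^-12 J, so L = 5·6.626×10^-34/√(8·1.673×10^-27·1.602×10^-12) = 2.26×10^-14 m = 22.6 fm.

L = 22.6 fm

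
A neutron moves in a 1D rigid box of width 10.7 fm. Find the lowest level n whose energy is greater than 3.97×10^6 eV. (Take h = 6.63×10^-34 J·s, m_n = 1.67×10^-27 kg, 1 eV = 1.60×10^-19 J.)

n = 2

E_1 = h²/(8m_nL²) = 2.874×10^-13 J = 1.796×10^6 eV.
Need n² > 3.97×10^6/1.796×10^6 = 2.210, i.e. n > 1.487.
The smallest integer satisfying this is n = 2.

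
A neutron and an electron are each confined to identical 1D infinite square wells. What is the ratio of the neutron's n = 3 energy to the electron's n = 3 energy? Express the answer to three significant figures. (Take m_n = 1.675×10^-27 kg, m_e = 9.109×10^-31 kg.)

E_n ∝ 1/m at fixed n and L, so the ratio is m_e/m_n = 9.109×10^-31/1.675×10^-27 = 5.44×10^-4.

5.44×10^-4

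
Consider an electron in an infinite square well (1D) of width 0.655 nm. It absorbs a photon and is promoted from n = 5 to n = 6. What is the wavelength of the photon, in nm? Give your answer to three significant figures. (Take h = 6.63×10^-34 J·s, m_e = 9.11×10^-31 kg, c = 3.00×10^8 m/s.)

E_1 = h²/(8m_eL²) = 1.406×10^-19 J, so ΔE = (6² − 5²)E_1 = 1.547×10^-18 J.
λ = hc/ΔE = (6.63×10^-34·3.00×10^8)/1.547×10^-18 = 1.29×10^-7 m = 129 nm.

λ = 129 nm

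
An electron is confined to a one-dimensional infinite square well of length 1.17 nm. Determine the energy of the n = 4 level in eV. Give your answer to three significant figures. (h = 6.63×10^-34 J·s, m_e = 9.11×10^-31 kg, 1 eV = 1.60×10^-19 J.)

E_4 = 4.41 eV

For an infinite well E_n = n²h²/(8m_eL²), so E_1 = h²/(8m_eL²) = (6.63×10^-34)²/(8·9.11×10^-31·(1.17×10^-9 m)²) = 4.406×10^-20 J.
Then E_4 = 4²·E_1 = 16·4.406×10^-20 J = 7.050×10^-19 J.
Converting, E_4 = 7.050×10^-19 J / (1.60×10^-19 J/eV) = 4.41 eV.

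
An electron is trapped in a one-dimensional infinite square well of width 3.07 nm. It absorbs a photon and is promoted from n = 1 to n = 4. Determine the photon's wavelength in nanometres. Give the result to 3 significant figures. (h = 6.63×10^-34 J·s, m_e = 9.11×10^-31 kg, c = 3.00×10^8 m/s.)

λ = 2.07×10^3 nm

E_1 = h²/(8m_eL²) = 6.399×10^-21 J, so ΔE = (4² − 1²)E_1 = 9.599×10^-20 J.
λ = hc/ΔE = (6.63×10^-34·3.00×10^8)/9.599×10^-20 = 2.07×10^-6 m = 2.07×10^3 nm.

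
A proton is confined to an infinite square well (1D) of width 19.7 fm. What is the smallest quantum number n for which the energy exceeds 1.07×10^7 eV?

n = 5

E_1 = h²/(8m_pL²) = 8.452×10^-14 J = 5.276×10^5 eV.
Need n² > 1.07×10^7/5.276×10^5 = 20.28, i.e. n > 4.503.
The smallest integer satisfying this is n = 5.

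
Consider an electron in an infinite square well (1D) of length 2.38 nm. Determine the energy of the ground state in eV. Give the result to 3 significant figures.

For an infinite well E_n = n²h²/(8m_eL²), so E_1 = h²/(8m_eL²) = (6.626×10^-34)²/(8·9.109×10^-31·(2.38×10^-9 m)²) = 1.064×10^-20 J.
Converting, E_1 = 1.064×10^-20 J / (1.602×10^-19 J/eV) = 0.0664 eV.

E_1 = 0.0664 eV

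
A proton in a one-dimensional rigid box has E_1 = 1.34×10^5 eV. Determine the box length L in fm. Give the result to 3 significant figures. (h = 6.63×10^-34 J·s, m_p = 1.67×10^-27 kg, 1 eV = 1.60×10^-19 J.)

L = 39.2 fm

From E_n = n²h²/(8m_pL²), L = n·h/√(8m_pE_n).
E_1 = 1.34×10^5 eV = 2.144×10^-14 J, so L = 1·6.63×10^-34/√(8·1.67×10^-27·2.144×10^-14) = 3.92×10^-14 m = 39.2 fm.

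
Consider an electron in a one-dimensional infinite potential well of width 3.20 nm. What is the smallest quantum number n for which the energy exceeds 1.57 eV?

E_1 = h²/(8m_eL²) = 5.884×10^-21 J = 0.03673 eV.
Need n² > 1.57/0.03673 = 42.74, i.e. n > 6.538.
The smallest integer satisfying this is n = 7.

n = 7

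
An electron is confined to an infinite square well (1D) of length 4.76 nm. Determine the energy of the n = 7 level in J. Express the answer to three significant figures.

For an infinite well E_n = n²h²/(8m_eL²), so E_1 = h²/(8m_eL²) = (6.626×10^-34)²/(8·9.109×10^-31·(4.76×10^-9 m)²) = 2.659×10^-21 J.
Then E_7 = 7²·E_1 = 49·2.659×10^-21 J = 1.30×10^-19 J.

E_7 = 1.30×10^-19 J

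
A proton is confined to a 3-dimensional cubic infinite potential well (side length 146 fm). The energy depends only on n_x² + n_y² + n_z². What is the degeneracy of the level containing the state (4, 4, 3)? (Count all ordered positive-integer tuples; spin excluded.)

degeneracy = 9

The level has n_x² + n_y² + n_z² = 41. The ordered positive-integer solutions are (1, 2, 6), (1, 6, 2), (2, 1, 6), (2, 6, 1), (3, 4, 4), (4, 3, 4), (4, 4, 3), (6, 1, 2), (6, 2, 1).
That gives 9 states.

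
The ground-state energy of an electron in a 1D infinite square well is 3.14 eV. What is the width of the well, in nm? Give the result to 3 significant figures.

L = 0.346 nm

From E_n = n²h²/(8m_eL²), L = n·h/√(8m_eE_n).
E_1 = 3.14 eV = 5.030×10^-19 J, so L = 1·6.626×10^-34/√(8·9.109×10^-31·5.030×10^-19) = 3.46×10^-10 m = 0.346 nm.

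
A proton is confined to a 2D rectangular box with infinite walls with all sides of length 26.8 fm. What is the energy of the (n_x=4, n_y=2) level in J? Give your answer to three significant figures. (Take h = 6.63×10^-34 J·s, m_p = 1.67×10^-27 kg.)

For a 2D rectangular well E = (h²/8m_p)·Σ n_i²/L_i² = (6.63×10^-34)²/(8·1.67×10^-27) · [4²/(26.8 fm)² + 2²/(26.8 fm)²].
Evaluating gives E = 9.16×10^-13 J.

E = 9.16×10^-13 J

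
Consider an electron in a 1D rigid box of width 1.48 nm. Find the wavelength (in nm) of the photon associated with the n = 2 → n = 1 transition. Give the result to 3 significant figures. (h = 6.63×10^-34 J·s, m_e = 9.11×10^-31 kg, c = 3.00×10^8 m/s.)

λ = 2.41×10^3 nm

E_1 = h²/(8m_eL²) = 2.754×10^-20 J, so ΔE = (2² − 1²)E_1 = 8.262×10^-20 J.
λ = hc/ΔE = (6.63×10^-34·3.00×10^8)/8.262×10^-20 = 2.41×10^-6 m = 2.41×10^3 nm.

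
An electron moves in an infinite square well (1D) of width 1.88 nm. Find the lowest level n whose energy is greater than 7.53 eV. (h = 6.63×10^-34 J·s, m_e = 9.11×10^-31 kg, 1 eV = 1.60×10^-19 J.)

n = 9

E_1 = h²/(8m_eL²) = 1.706×10^-20 J = 0.1066 eV.
Need n² > 7.53/0.1066 = 70.64, i.e. n > 8.405.
The smallest integer satisfying this is n = 9.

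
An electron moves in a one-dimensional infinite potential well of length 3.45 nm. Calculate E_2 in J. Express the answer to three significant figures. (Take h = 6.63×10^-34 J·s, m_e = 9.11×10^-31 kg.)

For an infinite well E_n = n²h²/(8m_eL²), so E_1 = h²/(8m_eL²) = (6.63×10^-34)²/(8·9.11×10^-31·(3.45×10^-9 m)²) = 5.067×10^-21 J.
Then E_2 = 2²·E_1 = 4·5.067×10^-21 J = 2.03×10^-20 J.

E_2 = 2.03×10^-20 J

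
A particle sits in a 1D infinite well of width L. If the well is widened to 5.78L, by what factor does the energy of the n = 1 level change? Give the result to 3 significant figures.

E_n ∝ 1/L², so the energy scales by 1/5.78² = 0.0299.

0.0299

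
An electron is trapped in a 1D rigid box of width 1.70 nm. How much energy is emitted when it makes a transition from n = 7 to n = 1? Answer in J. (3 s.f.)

|ΔE| = 1.00×10^-18 J

E_1 = h²/(8m_eL²) = 2.085×10^-20 J.
|ΔE| = |7² − 1²|·E_1 = 48·2.085×10^-20 J = 1.00×10^-18 J.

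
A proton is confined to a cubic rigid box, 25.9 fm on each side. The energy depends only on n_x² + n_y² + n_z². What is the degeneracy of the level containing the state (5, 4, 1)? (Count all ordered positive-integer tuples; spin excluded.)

The level has n_x² + n_y² + n_z² = 42. The ordered positive-integer solutions are (1, 4, 5), (1, 5, 4), (4, 1, 5), (4, 5, 1), (5, 1, 4), (5, 4, 1).
That gives 6 states.

degeneracy = 6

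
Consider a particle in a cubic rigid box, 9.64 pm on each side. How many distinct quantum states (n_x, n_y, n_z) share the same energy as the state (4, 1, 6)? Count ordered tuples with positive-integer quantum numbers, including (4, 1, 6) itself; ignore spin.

The level has n_x² + n_y² + n_z² = 53. The ordered positive-integer solutions are (1, 4, 6), (1, 6, 4), (4, 1, 6), (4, 6, 1), (6, 1, 4), (6, 4, 1).
That gives 6 states.

degeneracy = 6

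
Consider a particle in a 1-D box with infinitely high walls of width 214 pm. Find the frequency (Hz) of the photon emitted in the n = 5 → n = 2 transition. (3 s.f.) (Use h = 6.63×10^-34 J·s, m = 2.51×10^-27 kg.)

E_1 = h²/(8mL²) = 4.780×10^-22 J and ΔE = (5² − 2²)E_1 = 1.004×10^-20 J.
f = ΔE/h = 1.004×10^-20/6.63×10^-34 = 1.51×10^13 Hz.

f = 1.51×10^13 Hz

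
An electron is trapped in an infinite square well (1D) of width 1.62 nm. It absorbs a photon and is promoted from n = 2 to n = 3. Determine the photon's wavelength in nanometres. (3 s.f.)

E_1 = h²/(8m_eL²) = 2.296×10^-20 J, so ΔE = (3² − 2²)E_1 = 1.148×10^-19 J.
λ = hc/ΔE = (6.626×10^-34·2.998×10^8)/1.148×10^-19 = 1.73×10^-6 m = 1.73×10^3 nm.

λ = 1.73×10^3 nm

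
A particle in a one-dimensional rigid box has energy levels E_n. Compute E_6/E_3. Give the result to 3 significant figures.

4.00

E_n ∝ n², so E_6/E_3 = 6²/3² = 36/9 = 4.00.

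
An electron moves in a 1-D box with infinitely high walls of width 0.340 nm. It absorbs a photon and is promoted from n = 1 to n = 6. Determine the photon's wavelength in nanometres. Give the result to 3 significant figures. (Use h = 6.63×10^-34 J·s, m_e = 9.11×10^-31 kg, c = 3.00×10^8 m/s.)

E_1 = h²/(8m_eL²) = 5.217×10^-19 J, so ΔE = (6² − 1²)E_1 = 1.826×10^-17 J.
λ = hc/ΔE = (6.63×10^-34·3.00×10^8)/1.826×10^-17 = 1.09×10^-8 m = 10.9 nm.

λ = 10.9 nm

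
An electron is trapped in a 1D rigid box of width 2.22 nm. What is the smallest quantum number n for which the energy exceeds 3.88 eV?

E_1 = h²/(8m_eL²) = 1.222×10^-20 J = 0.07628 eV.
Need n² > 3.88/0.07628 = 50.87, i.e. n > 7.132.
The smallest integer satisfying this is n = 8.

n = 8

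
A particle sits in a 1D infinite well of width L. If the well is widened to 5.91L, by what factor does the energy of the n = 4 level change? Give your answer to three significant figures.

E_n ∝ 1/L², so the energy scales by 1/5.91² = 0.0286.

0.0286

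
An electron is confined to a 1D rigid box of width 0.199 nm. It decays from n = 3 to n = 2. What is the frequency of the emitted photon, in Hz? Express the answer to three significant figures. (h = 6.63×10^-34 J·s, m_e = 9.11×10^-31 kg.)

E_1 = h²/(8m_eL²) = 1.523×10^-18 J and ΔE = (3² − 2²)E_1 = 7.615×10^-18 J.
f = ΔE/h = 7.615×10^-18/6.63×10^-34 = 1.15×10^16 Hz.

f = 1.15×10^16 Hz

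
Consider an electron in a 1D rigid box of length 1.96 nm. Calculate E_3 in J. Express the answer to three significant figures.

E_3 = 1.41×10^-19 J

For an infinite well E_n = n²h²/(8m_eL²), so E_1 = h²/(8m_eL²) = (6.626×10^-34)²/(8·9.109×10^-31·(1.96×10^-9 m)²) = 1.568×10^-20 J.
Then E_3 = 3²·E_1 = 9·1.568×10^-20 J = 1.41×10^-19 J.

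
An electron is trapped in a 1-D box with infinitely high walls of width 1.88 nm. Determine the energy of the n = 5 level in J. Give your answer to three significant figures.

E_5 = 4.26×10^-19 J

For an infinite well E_n = n²h²/(8m_eL²), so E_1 = h²/(8m_eL²) = (6.626×10^-34)²/(8·9.109×10^-31·(1.88×10^-9 m)²) = 1.705×10^-20 J.
Then E_5 = 5²·E_1 = 25·1.705×10^-20 J = 4.26×10^-19 J.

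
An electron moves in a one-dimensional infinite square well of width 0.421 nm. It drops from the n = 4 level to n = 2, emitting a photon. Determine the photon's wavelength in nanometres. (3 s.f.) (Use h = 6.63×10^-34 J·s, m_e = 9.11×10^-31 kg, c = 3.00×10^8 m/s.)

λ = 48.7 nm

E_1 = h²/(8m_eL²) = 3.403×10^-19 J, so ΔE = (4² − 2²)E_1 = 4.084×10^-18 J.
λ = hc/ΔE = (6.63×10^-34·3.00×10^8)/4.084×10^-18 = 4.87×10^-8 m = 48.7 nm.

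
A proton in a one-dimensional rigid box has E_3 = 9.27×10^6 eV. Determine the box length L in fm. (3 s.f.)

From E_n = n²h²/(8m_pL²), L = n·h/√(8m_pE_n).
E_3 = 9.27×10^6 eV = 1.485×10^-12 J, so L = 3·6.626×10^-34/√(8·1.673×10^-27·1.485×10^-12) = 1.41×10^-14 m = 14.1 fm.

L = 14.1 fm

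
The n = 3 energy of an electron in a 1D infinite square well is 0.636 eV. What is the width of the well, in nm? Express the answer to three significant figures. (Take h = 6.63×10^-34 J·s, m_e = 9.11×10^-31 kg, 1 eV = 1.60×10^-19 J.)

From E_n = n²h²/(8m_eL²), L = n·h/√(8m_eE_n).
E_3 = 0.636 eV = 1.018×10^-19 J, so L = 3·6.63×10^-34/√(8·9.11×10^-31·1.018×10^-19) = 2.31×10^-9 m = 2.31 nm.

L = 2.31 nm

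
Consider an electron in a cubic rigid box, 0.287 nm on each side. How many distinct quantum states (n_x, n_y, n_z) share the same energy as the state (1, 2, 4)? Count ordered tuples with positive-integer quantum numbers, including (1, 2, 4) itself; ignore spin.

degeneracy = 6

The level has n_x² + n_y² + n_z² = 21. The ordered positive-integer solutions are (1, 2, 4), (1, 4, 2), (2, 1, 4), (2, 4, 1), (4, 1, 2), (4, 2, 1).
That gives 6 states.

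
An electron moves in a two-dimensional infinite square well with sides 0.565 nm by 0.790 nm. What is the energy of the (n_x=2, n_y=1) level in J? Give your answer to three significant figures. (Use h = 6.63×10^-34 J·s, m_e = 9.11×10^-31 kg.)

For a 2D rectangular well E = (h²/8m_e)·Σ n_i²/L_i² = (6.63×10^-34)²/(8·9.11×10^-31) · [2²/(0.565 nm)² + 1²/(0.790 nm)²].
Evaluating gives E = 8.52×10^-19 J.

E = 8.52×10^-19 J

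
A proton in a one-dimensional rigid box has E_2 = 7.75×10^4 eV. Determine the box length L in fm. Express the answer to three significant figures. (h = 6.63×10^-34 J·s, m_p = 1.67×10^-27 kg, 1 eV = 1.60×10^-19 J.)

From E_n = n²h²/(8m_pL²), L = n·h/√(8m_pE_n).
E_2 = 7.75×10^4 eV = 1.240×10^-14 J, so L = 2·6.63×10^-34/√(8·1.67×10^-27·1.240×10^-14) = 1.03×10^-13 m = 103 fm.

L = 103 fm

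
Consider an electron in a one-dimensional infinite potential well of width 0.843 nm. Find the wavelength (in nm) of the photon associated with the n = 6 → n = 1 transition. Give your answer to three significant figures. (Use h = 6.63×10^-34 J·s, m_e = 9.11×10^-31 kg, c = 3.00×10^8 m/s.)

E_1 = h²/(8m_eL²) = 8.487×10^-20 J, so ΔE = (6² − 1²)E_1 = 2.970×10^-18 J.
λ = hc/ΔE = (6.63×10^-34·3.00×10^8)/2.970×10^-18 = 6.70×10^-8 m = 67.0 nm.

λ = 67.0 nm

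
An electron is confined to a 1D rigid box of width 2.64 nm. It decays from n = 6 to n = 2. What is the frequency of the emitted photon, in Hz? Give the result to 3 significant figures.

E_1 = h²/(8m_eL²) = 8.644×10^-21 J and ΔE = (6² − 2²)E_1 = 2.766×10^-19 J.
f = ΔE/h = 2.766×10^-19/6.626×10^-34 = 4.17×10^14 Hz.

f = 4.17×10^14 Hz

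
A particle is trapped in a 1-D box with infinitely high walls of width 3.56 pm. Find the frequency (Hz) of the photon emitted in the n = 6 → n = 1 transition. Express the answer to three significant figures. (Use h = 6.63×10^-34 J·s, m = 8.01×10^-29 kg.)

f = 2.86×10^18 Hz

E_1 = h²/(8mL²) = 5.413×10^-17 J and ΔE = (6² − 1²)E_1 = 1.895×10^-15 J.
f = ΔE/h = 1.895×10^-15/6.63×10^-34 = 2.86×10^18 Hz.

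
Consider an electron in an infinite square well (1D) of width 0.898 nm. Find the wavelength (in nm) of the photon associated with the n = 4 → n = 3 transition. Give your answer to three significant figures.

λ = 380 nm

E_1 = h²/(8m_eL²) = 7.471×10^-20 J, so ΔE = (4² − 3²)E_1 = 5.230×10^-19 J.
λ = hc/ΔE = (6.626×10^-34·2.998×10^8)/5.230×10^-19 = 3.80×10^-7 m = 380 nm.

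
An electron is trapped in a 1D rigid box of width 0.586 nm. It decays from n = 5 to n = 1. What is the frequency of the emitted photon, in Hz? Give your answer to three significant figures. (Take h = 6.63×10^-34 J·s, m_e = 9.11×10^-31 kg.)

E_1 = h²/(8m_eL²) = 1.756×10^-19 J and ΔE = (5² − 1²)E_1 = 4.214×10^-18 J.
f = ΔE/h = 4.214×10^-18/6.63×10^-34 = 6.36×10^15 Hz.

f = 6.36×10^15 Hz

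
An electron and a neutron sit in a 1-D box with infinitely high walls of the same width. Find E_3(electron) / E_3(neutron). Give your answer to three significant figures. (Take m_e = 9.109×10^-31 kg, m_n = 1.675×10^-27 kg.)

1.84×10^3

E_n ∝ 1/m at fixed n and L, so the ratio is m_n/m_e = 1.675×10^-27/9.109×10^-31 = 1.84×10^3.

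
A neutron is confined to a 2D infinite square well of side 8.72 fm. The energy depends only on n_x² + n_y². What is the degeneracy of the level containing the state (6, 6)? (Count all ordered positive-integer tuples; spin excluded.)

The level has n_x² + n_y² = 72. The ordered positive-integer solutions are (6, 6).
That gives 1 state.

degeneracy = 1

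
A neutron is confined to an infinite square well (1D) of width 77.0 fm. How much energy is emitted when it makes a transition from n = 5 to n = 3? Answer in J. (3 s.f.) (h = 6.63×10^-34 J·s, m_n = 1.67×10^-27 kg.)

|ΔE| = 8.88×10^-14 J

E_1 = h²/(8m_nL²) = 5.549×10^-15 J.
|ΔE| = |5² − 3²|·E_1 = 16·5.549×10^-15 J = 8.88×10^-14 J.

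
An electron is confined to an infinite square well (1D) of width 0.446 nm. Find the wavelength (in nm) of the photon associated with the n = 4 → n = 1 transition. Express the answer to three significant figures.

λ = 43.7 nm

E_1 = h²/(8m_eL²) = 3.029×10^-19 J, so ΔE = (4² − 1²)E_1 = 4.543×10^-18 J.
λ = hc/ΔE = (6.626×10^-34·2.998×10^8)/4.543×10^-18 = 4.37×10^-8 m = 43.7 nm.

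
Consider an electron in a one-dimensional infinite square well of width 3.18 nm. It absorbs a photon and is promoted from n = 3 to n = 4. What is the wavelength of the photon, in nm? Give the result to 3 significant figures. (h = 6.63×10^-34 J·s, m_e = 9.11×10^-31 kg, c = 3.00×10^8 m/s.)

E_1 = h²/(8m_eL²) = 5.964×10^-21 J, so ΔE = (4² − 3²)E_1 = 4.175×10^-20 J.
λ = hc/ΔE = (6.63×10^-34·3.00×10^8)/4.175×10^-20 = 4.76×10^-6 m = 4.76×10^3 nm.

λ = 4.76×10^3 nm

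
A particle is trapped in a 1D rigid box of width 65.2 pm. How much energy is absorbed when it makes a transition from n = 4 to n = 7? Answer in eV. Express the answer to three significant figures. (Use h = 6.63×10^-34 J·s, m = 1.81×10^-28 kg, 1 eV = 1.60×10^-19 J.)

E_1 = h²/(8mL²) = 7.141×10^-20 J.
|ΔE| = |4² − 7²|·E_1 = 33·7.141×10^-20 J = 2.357×10^-18 J = 14.7 eV.

|ΔE| = 14.7 eV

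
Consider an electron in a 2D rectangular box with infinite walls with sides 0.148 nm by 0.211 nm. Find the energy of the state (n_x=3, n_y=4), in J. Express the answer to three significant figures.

For a 2D rectangular well E = (h²/8m_e)·Σ n_i²/L_i² = (6.626×10^-34)²/(8·9.109×10^-31) · [3²/(0.148 nm)² + 4²/(0.211 nm)²].
Evaluating gives E = 4.64×10^-17 J.

E = 4.64×10^-17 J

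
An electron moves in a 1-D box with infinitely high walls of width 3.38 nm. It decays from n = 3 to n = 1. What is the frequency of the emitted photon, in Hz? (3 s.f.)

f = 6.37×10^13 Hz

E_1 = h²/(8m_eL²) = 5.274×10^-21 J and ΔE = (3² − 1²)E_1 = 4.219×10^-20 J.
f = ΔE/h = 4.219×10^-20/6.626×10^-34 = 6.37×10^13 Hz.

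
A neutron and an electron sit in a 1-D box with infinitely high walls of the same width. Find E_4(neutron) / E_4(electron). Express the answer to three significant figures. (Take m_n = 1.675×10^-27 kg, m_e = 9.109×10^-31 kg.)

E_n ∝ 1/m at fixed n and L, so the ratio is m_e/m_n = 9.109×10^-31/1.675×10^-27 = 5.44×10^-4.

5.44×10^-4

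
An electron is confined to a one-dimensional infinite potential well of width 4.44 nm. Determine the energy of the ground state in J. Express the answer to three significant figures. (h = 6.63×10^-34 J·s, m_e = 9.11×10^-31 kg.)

E_1 = 3.06×10^-21 J

For an infinite well E_n = n²h²/(8m_eL²), so E_1 = h²/(8m_eL²) = (6.63×10^-34)²/(8·9.11×10^-31·(4.44×10^-9 m)²) = 3.060×10^-21 J.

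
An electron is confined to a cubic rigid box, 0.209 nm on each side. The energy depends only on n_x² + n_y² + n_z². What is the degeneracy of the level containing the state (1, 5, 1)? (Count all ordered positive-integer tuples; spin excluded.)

The level has n_x² + n_y² + n_z² = 27. The ordered positive-integer solutions are (1, 1, 5), (1, 5, 1), (3, 3, 3), (5, 1, 1).
That gives 4 states.

degeneracy = 4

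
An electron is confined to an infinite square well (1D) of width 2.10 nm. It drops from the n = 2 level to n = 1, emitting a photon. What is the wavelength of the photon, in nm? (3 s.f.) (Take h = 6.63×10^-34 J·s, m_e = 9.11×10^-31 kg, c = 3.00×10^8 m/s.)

λ = 4.85×10^3 nm

E_1 = h²/(8m_eL²) = 1.368×10^-20 J, so ΔE = (2² − 1²)E_1 = 4.104×10^-20 J.
λ = hc/ΔE = (6.63×10^-34·3.00×10^8)/4.104×10^-20 = 4.85×10^-6 m = 4.85×10^3 nm.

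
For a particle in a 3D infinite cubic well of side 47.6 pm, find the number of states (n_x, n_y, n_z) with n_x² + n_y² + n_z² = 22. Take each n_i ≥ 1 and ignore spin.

The level has n_x² + n_y² + n_z² = 22. The ordered positive-integer solutions are (2, 3, 3), (3, 2, 3), (3, 3, 2).
That gives 3 states.

degeneracy = 3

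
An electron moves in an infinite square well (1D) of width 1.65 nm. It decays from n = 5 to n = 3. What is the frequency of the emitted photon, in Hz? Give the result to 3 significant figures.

E_1 = h²/(8m_eL²) = 2.213×10^-20 J and ΔE = (5² − 3²)E_1 = 3.541×10^-19 J.
f = ΔE/h = 3.541×10^-19/6.626×10^-34 = 5.34×10^14 Hz.

f = 5.34×10^14 Hz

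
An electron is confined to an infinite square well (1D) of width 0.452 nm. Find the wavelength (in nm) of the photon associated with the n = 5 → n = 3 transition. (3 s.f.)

E_1 = h²/(8m_eL²) = 2.949×10^-19 J, so ΔE = (5² − 3²)E_1 = 4.718×10^-18 J.
λ = hc/ΔE = (6.626×10^-34·2.998×10^8)/4.718×10^-18 = 4.21×10^-8 m = 42.1 nm.

λ = 42.1 nm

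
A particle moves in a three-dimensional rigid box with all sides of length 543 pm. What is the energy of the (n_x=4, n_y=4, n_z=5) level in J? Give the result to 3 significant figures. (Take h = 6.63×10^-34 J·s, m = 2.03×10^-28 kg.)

For a 3D rectangular well E = (h²/8m)·Σ n_i²/L_i² = (6.63×10^-34)²/(8·2.03×10^-28) · [4²/(543 pm)² + 4²/(543 pm)² + 5²/(543 pm)²].
Evaluating gives E = 5.23×10^-20 J.

E = 5.23×10^-20 J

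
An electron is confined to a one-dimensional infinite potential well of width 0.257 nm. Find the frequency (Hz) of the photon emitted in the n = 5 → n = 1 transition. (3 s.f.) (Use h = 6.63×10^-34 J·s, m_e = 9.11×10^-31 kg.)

E_1 = h²/(8m_eL²) = 9.132×10^-19 J and ΔE = (5² − 1²)E_1 = 2.192×10^-17 J.
f = ΔE/h = 2.192×10^-17/6.63×10^-34 = 3.31×10^16 Hz.

f = 3.31×10^16 Hz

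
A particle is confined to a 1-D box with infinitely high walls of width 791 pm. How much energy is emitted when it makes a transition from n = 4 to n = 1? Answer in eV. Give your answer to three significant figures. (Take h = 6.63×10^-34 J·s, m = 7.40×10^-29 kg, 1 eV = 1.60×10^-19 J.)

|ΔE| = 0.111 eV

E_1 = h²/(8mL²) = 1.187×10^-21 J.
|ΔE| = |4² − 1²|·E_1 = 15·1.187×10^-21 J = 1.781×10^-20 J = 0.111 eV.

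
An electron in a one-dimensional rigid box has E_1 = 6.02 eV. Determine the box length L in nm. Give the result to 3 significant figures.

L = 0.250 nm

From E_n = n²h²/(8m_eL²), L = n·h/√(8m_eE_n).
E_1 = 6.02 eV = 9.644×10^-19 J, so L = 1·6.626×10^-34/√(8·9.109×10^-31·9.644×10^-19) = 2.50×10^-10 m = 0.250 nm.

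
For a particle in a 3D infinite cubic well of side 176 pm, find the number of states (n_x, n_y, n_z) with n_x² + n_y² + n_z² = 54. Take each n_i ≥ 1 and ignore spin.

degeneracy = 12

The level has n_x² + n_y² + n_z² = 54. The ordered positive-integer solutions are (1, 2, 7), (1, 7, 2), (2, 1, 7), (2, 5, 5), (2, 7, 1), (3, 3, 6), (3, 6, 3), (5, 2, 5), (5, 5, 2), (6, 3, 3), (7, 1, 2), (7, 2, 1).
That gives 12 states.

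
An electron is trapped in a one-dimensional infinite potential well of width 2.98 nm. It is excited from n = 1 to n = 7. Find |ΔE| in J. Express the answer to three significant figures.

|ΔE| = 3.26×10^-19 J

E_1 = h²/(8m_eL²) = 6.784×10^-21 J.
|ΔE| = |1² − 7²|·E_1 = 48·6.784×10^-21 J = 3.26×10^-19 J.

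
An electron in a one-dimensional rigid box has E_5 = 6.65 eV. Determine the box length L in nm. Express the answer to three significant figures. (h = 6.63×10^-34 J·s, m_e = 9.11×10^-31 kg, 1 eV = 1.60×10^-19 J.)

From E_n = n²h²/(8m_eL²), L = n·h/√(8m_eE_n).
E_5 = 6.65 eV = 1.064×10^-18 J, so L = 5·6.63×10^-34/√(8·9.11×10^-31·1.064×10^-18) = 1.19×10^-9 m = 1.19 nm.

L = 1.19 nm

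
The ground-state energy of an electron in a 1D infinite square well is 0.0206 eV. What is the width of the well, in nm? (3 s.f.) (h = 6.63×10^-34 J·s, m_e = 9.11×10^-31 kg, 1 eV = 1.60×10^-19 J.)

L = 4.28 nm

From E_n = n²h²/(8m_eL²), L = n·h/√(8m_eE_n).
E_1 = 0.0206 eV = 3.296×10^-21 J, so L = 1·6.63×10^-34/√(8·9.11×10^-31·3.296×10^-21) = 4.28×10^-9 m = 4.28 nm.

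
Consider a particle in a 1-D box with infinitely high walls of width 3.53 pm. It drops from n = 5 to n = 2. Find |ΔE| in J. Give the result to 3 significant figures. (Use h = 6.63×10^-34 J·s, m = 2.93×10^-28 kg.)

E_1 = h²/(8mL²) = 1.505×10^-17 J.
|ΔE| = |5² − 2²|·E_1 = 21·1.505×10^-17 J = 3.16×10^-16 J.

|ΔE| = 3.16×10^-16 J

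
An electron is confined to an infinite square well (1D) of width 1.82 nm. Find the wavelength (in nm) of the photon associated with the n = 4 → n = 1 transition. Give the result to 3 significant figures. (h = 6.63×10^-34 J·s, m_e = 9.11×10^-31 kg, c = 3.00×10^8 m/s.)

E_1 = h²/(8m_eL²) = 1.821×10^-20 J, so ΔE = (4² − 1²)E_1 = 2.732×10^-19 J.
λ = hc/ΔE = (6.63×10^-34·3.00×10^8)/2.732×10^-19 = 7.28×10^-7 m = 728 nm.

λ = 728 nm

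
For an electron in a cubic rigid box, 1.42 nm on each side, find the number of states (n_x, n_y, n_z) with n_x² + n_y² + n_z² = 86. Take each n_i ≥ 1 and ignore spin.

The level has n_x² + n_y² + n_z² = 86. The ordered positive-integer solutions are (1, 2, 9), (1, 6, 7), (1, 7, 6), (1, 9, 2), (2, 1, 9), (2, 9, 1), (5, 5, 6), (5, 6, 5), (6, 1, 7), (6, 5, 5), (6, 7, 1), (7, 1, 6), (7, 6, 1), (9, 1, 2), (9, 2, 1).
That gives 15 states.

degeneracy = 15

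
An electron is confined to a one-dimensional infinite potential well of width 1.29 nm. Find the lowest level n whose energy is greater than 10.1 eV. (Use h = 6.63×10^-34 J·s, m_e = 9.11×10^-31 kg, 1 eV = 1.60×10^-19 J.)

n = 7

E_1 = h²/(8m_eL²) = 3.624×10^-20 J = 0.2265 eV.
Need n² > 10.1/0.2265 = 44.59, i.e. n > 6.678.
The smallest integer satisfying this is n = 7.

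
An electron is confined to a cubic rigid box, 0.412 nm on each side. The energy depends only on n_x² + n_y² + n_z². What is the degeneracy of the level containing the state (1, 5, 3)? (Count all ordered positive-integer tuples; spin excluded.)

The level has n_x² + n_y² + n_z² = 35. The ordered positive-integer solutions are (1, 3, 5), (1, 5, 3), (3, 1, 5), (3, 5, 1), (5, 1, 3), (5, 3, 1).
That gives 6 states.

degeneracy = 6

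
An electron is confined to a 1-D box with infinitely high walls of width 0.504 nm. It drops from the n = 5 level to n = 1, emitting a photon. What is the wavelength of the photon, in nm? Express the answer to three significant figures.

λ = 34.9 nm

E_1 = h²/(8m_eL²) = 2.372×10^-19 J, so ΔE = (5² − 1²)E_1 = 5.693×10^-18 J.
λ = hc/ΔE = (6.626×10^-34·2.998×10^8)/5.693×10^-18 = 3.49×10^-8 m = 34.9 nm.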